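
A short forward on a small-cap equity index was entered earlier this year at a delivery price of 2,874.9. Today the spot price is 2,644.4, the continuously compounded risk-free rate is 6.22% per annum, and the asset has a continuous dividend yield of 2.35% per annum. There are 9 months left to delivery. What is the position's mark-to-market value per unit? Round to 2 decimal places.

Current fair forward for the remaining 9 months: F = S·e^((r − q)·T), (r − q) = 0.0622 − 0.0235 = 0.0387
F = 2644.4 · e^(0.0387 × 9/12) = 2644.4 × 1.02945033 = 2722.2785
Value of long forward = (F − K)·e^(−rT) = (2722.2785 − 2874.9) · e^(−0.0622·9/12)
= -152.6215 × 0.95442139 = -145.67
Short position value = −(long value) = 145.67

145.67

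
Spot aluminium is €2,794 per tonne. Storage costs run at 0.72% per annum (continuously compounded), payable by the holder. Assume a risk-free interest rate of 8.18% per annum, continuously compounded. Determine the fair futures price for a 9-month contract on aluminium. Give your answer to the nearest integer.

Net carry = r + u − y = 0.0818 + 0.0072 − 0.0000 = 0.0890
F = S·e^((r+u−y)T) = 2794 · e^(0.0890 × 9/12) = 2794 · e^0.066750
= 2794 × 1.069028 = €2,987 per tonne

€2,987 per tonne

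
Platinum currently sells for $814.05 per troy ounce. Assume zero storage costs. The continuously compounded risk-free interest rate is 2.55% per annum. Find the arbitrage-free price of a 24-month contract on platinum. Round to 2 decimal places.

$856.64 per troy ounce

F = S·e^(rT) = 814.05 · e^(0.0255 × 24/12) = 814.05 · e^0.051000
= 814.05 × 1.052323 = $856.64 per troy ounce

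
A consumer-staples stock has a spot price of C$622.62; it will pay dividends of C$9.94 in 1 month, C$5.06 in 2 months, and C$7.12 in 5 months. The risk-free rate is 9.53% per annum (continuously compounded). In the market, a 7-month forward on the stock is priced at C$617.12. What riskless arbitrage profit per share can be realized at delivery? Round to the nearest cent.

C$18.17 per share

PV(dividends) I = 9.94·e^(−0.0953·1/12) + 5.06·e^(−0.0953·2/12) + 7.12·e^(−0.0953·5/12) = 21.6845
Fair forward F* = (S − I)·e^(rT) = (622.62 − 21.6845)·e^0.055592 = 600.9355 × 1.057166 = 635.2886
Market C$617.12 < fair 635.2886: forward underpriced → reverse cash-and-carry (short the stock, invest proceeds at r, pay the dividends, go long the forward).
Profit at T = |F_mkt − F*| = |617.12 − 635.2886| = C$18.17 per share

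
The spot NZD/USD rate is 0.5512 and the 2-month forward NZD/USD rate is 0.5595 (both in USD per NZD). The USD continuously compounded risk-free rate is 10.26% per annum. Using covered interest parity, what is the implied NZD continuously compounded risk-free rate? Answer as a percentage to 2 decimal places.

F = S·e^((r_USD − r_NZD)T) ⇒ r_NZD = r_USD − ln(F/S)/T
ln(0.5595/0.5512) = 0.014946; /(2/12) = 0.089676
r_NZD = 0.1026 − 0.089676 = 0.012924
r_NZD = 1.29%

1.29%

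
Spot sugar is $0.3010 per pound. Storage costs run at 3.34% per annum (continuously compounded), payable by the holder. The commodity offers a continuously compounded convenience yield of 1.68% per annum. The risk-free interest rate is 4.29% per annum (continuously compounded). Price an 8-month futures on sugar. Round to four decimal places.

Net carry = r + u − y = 0.0429 + 0.0334 − 0.0168 = 0.0595
F = S·e^((r+u−y)T) = 0.3010 · e^(0.0595 × 8/12) = 0.3010 · e^0.039667
= 0.3010 × 1.040464 = $0.3132 per pound

$0.3132 per pound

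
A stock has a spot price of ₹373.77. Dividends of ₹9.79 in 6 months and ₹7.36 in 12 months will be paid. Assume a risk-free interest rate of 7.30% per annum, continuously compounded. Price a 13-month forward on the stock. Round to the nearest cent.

₹386.91

PV(dividends) I = 9.79·e^(−0.0730·6/12) + 7.36·e^(−0.0730·12/12)
I = 9.4391 + 6.8419 = 16.2810
F = (S − I)·e^(rT) = (373.77 − 16.2810) · e^(0.0730·13/12)
= 357.4890 · e^0.079083 = 357.4890 × 1.082294 = ₹386.91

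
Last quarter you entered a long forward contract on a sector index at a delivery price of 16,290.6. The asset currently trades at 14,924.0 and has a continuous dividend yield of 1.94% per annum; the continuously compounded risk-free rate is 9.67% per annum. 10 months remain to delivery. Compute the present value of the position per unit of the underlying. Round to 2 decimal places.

Current fair forward for the remaining 10 months: F = S·e^((r − q)·T), (r − q) = 0.0967 − 0.0194 = 0.0773
F = 14924.0 · e^(0.0773 × 10/12) = 14924.0 × 1.06653670 = 15916.9937
Value of long forward = (F − K)·e^(−rT) = (15916.9937 − 16290.6) · e^(−0.0967·10/12)
= -373.6063 × 0.92257802 = -344.68

-344.68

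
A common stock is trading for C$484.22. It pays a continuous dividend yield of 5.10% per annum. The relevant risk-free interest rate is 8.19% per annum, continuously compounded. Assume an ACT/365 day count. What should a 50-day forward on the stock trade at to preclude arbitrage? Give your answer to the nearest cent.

C$486.27

F = S·e^((r − q)T) = 484.22 · e^((0.0819 − 0.0510) × 50/365)
= 484.22 · e^0.004233 = 484.22 × 1.004242
F = C$486.27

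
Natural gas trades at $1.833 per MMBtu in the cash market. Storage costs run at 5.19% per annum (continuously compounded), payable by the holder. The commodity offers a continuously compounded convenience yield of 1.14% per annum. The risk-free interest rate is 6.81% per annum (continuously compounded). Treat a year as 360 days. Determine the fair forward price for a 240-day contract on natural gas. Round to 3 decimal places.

Net carry = r + u − y = 0.0681 + 0.0519 − 0.0114 = 0.1086
F = S·e^((r+u−y)T) = 1.833 · e^(0.1086 × 240/360) = 1.833 · e^0.072400
= 1.833 × 1.075085 = $1.971 per MMBtu

$1.971 per MMBtu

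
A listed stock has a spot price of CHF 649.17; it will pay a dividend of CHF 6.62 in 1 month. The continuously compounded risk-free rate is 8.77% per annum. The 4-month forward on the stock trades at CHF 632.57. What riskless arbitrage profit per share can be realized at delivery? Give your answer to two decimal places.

CHF 29.09 per share

PV(dividends) I = 6.62·e^(−0.0877·1/12) = 6.5718
Fair forward F* = (S − I)·e^(rT) = (649.17 − 6.5718)·e^0.029233 = 642.5982 × 1.029664 = 661.6602
Market CHF 632.57 < fair 661.6602: forward underpriced → reverse cash-and-carry (short the stock, invest proceeds at r, pay the dividends, go long the forward).
Profit at T = |F_mkt − F*| = |632.57 − 661.6602| = CHF 29.09 per share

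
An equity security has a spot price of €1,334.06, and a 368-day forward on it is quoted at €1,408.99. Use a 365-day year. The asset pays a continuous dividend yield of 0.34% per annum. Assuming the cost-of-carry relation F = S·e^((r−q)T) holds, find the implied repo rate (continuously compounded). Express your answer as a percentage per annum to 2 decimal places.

5.76%

From F = S·e^((r−q)T): (r − q) = ln(F/S)/T
ln(1408.99/1334.06) = ln(1.056167) = 0.054646
(r − q) = 0.054646 / (368/365) = 0.054201
r = ln(F/S)/T + q = 0.054201 + 0.0034 = 0.057601
r = 5.76%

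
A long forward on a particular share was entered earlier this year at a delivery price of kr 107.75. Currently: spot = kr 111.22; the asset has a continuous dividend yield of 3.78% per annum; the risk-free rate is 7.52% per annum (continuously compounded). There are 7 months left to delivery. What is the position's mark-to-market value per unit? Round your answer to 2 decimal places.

kr 5.67

Current fair forward for the remaining 7 months: F = S·e^((r − q)·T), (r − q) = 0.0752 − 0.0378 = 0.0374
F = 111.22 · e^(0.0374 × 7/12) = 111.22 × 1.022056 = 113.6731
Value of long forward = (F − K)·e^(−rT) = (113.6731 − 107.75) · e^(−0.0752·7/12)
= 5.9231 × 0.957082 = 5.67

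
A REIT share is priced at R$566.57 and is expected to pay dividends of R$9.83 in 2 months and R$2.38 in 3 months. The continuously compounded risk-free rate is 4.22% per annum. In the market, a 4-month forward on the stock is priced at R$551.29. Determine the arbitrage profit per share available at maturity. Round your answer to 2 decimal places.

PV(dividends) I = 9.83·e^(−0.0422·2/12) + 2.38·e^(−0.0422·3/12) = 12.1161
Fair forward F* = (S − I)·e^(rT) = (566.57 − 12.1161)·e^0.014067 = 554.4539 × 1.014166 = 562.3083
Market R$551.29 < fair 562.3083: forward underpriced → reverse cash-and-carry (short the stock, invest proceeds at r, pay the dividends, go long the forward).
Profit at T = |F_mkt − F*| = |551.29 − 562.3083| = R$11.02 per share

R$11.02 per share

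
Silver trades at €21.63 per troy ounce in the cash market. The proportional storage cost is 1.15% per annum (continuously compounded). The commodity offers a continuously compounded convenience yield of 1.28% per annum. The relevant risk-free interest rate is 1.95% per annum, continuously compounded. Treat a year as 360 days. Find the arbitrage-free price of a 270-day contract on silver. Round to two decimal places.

€21.93 per troy ounce

Net carry = r + u − y = 0.0195 + 0.0115 − 0.0128 = 0.0182
F = S·e^((r+u−y)T) = 21.63 · e^(0.0182 × 270/360) = 21.63 · e^0.013650
= 21.63 × 1.013744 = €21.93 per troy ounce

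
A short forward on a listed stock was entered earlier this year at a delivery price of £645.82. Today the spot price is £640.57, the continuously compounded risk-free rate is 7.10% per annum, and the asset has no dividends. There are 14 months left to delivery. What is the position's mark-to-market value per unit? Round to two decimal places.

Current fair forward for the remaining 14 months: F = S·e^(r·T), r = 0.0710
F = 640.57 · e^(0.0710 × 14/12) = 640.57 × 1.086361 = 695.8903
Value of long forward = (F − K)·e^(−rT) = (695.8903 − 645.82) · e^(−0.0710·14/12)
= 50.0703 × 0.920505 = 46.09
Short position value = −(long value) = -£46.09

-£46.09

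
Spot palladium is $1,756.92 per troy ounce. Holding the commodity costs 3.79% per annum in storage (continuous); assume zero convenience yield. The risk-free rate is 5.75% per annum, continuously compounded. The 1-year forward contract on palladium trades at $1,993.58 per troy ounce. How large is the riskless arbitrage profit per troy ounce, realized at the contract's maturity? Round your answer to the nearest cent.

Fair forward: F* = S·e^(carry·T), with carry = (r + u) = 0.0575 + 0.0379 = 0.0954
F* = 1756.92 · e^(0.0954 × 12/12) = 1756.92 · e^0.09540000 = 1756.92 × 1.10009881 = $1932.7856
Market $1993.58 > fair $1932.7856: forward overpriced → cash-and-carry (buy spot, short the forward).
At maturity, profit = |F_mkt − F*| = |1993.58 − 1932.7856| = $60.79 per troy ounce

$60.79 per troy ounce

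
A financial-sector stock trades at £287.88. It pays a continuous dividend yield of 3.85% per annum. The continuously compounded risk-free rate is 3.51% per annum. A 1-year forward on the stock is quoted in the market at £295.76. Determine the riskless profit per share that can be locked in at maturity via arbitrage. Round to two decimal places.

£8.86 per share

Fair forward: F* = S·e^(carry·T), with carry = (r − q) = 0.0351 − 0.0385 = -0.0034
F* = 287.88 · e^(-0.0034 × 1) = 287.88 · e^-0.003400 = 287.88 × 0.996606 = £286.9029
Market £295.76 > fair £286.9029: forward overpriced → cash-and-carry (buy spot, short the forward).
At maturity, profit = |F_mkt − F*| = |295.76 − 286.9029| = £8.86 per share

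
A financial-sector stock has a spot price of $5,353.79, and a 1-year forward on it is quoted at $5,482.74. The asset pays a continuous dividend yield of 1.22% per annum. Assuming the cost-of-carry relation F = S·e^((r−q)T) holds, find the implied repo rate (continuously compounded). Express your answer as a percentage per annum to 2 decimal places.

From F = S·e^((r−q)T): (r − q) = ln(F/S)/T
ln(5482.74/5353.79) = ln(1.024086) = 0.023801
(r − q) = 0.023801 / (1) = 0.023801
r = ln(F/S)/T + q = 0.023801 + 0.0122 = 0.036001
r = 3.60%

3.60%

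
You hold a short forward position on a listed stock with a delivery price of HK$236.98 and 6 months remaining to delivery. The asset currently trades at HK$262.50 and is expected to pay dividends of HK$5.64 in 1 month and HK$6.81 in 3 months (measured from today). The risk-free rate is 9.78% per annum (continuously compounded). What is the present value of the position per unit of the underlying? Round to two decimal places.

-HK$24.59

PV(remaining dividends) I = 5.64·e^(−0.0978·1/12) + 6.81·e^(−0.0978·3/12) = 12.2397
Current forward F = (S − I)·e^(rT) = (262.50 − 12.2397)·e^(0.0978·6/12) = 250.2603 × 1.050115 = 262.8021
Value (long) = (F − K)·e^(−rT) = (262.8021 − 236.98) × 0.952276 = 24.5898
Short position value = −(long value) = -HK$24.59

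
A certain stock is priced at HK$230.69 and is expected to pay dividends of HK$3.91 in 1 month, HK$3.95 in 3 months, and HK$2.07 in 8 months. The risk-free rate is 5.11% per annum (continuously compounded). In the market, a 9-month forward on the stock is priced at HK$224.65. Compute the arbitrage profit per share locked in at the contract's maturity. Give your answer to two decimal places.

PV(dividends) I = 3.91·e^(−0.0511·1/12) + 3.95·e^(−0.0511·3/12) + 2.07·e^(−0.0511·8/12) = 9.7939
Fair forward F* = (S − I)·e^(rT) = (230.69 − 9.7939)·e^0.038325 = 220.8961 × 1.039069 = 229.5263
Market HK$224.65 < fair 229.5263: forward underpriced → reverse cash-and-carry (short the stock, invest proceeds at r, pay the dividends, go long the forward).
Profit at T = |F_mkt − F*| = |224.65 − 229.5263| = HK$4.88 per share

HK$4.88 per share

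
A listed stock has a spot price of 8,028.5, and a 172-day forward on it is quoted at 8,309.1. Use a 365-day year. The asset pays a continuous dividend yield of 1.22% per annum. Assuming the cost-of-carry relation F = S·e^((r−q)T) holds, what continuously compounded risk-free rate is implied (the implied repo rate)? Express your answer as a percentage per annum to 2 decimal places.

From F = S·e^((r−q)T): (r − q) = ln(F/S)/T
ln(8309.1/8028.5) = ln(1.034950) = 0.034353
(r − q) = 0.034353 / (172/365) = 0.072900
r = ln(F/S)/T + q = 0.072900 + 0.0122 = 0.085100
r = 8.51%

8.51%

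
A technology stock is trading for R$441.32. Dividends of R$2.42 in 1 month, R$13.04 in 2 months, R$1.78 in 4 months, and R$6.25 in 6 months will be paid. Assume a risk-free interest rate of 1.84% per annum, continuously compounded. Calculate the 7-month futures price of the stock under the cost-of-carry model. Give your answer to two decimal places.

R$422.45

PV(dividends) I = 2.42·e^(−0.0184·1/12) + 13.04·e^(−0.0184·2/12) + 1.78·e^(−0.0184·4/12) + 6.25·e^(−0.0184·6/12)
I = 2.4163 + 13.0001 + 1.7691 + 6.1928 = 23.3783
F = (S − I)·e^(rT) = (441.32 − 23.3783) · e^(0.0184·7/12)
= 417.9417 · e^0.010733 = 417.9417 × 1.010791 = R$422.45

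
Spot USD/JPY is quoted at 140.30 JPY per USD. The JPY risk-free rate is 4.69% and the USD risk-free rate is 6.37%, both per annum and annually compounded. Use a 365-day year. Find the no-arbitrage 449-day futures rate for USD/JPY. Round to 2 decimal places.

137.58

By covered interest parity, F = S · (1+r_JPY)^T / (1+r_USD)^T
= 140.30 × 1.058001 / 1.078925 = 140.30 × 0.980607
F = 137.58 JPY per USD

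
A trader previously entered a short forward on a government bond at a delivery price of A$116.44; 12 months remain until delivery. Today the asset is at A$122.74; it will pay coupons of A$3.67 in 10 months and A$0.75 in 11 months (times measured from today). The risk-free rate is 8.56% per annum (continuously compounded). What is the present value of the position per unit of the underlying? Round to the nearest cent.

PV(remaining coupons) I = 3.67·e^(−0.0856·10/12) + 0.75·e^(−0.0856·11/12) = 4.1107
Current forward F = (S − I)·e^(rT) = (122.74 − 4.1107)·e^(0.0856·12/12) = 118.6293 × 1.089370 = 129.2312
Value (long) = (F − K)·e^(−rT) = (129.2312 − 116.44) × 0.917961 = 11.7418
Short position value = −(long value) = -A$11.74

-A$11.74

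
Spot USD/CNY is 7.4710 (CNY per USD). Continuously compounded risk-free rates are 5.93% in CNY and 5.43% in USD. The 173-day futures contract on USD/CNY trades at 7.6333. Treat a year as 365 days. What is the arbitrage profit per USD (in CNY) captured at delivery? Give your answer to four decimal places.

Fair futures: F* = S·e^(carry·T), with carry = (r_CNY − r_USD) = 0.0593 − 0.0543 = 0.0050
F* = 7.4710 · e^(0.0050 × 173/365) = 7.4710 · e^0.002370 = 7.4710 × 1.002373 = 7.4887
Market 7.6333 > fair 7.4887: forward overpriced → cash-and-carry (buy spot, short the forward).
At maturity, profit = |F_mkt − F*| = |7.6333 − 7.4887| = 0.1446 per USD (in CNY)

0.1446 per USD (in CNY)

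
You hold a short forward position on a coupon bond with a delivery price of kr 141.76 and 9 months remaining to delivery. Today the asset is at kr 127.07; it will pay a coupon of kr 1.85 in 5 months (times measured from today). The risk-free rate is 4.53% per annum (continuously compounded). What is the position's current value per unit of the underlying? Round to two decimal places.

kr 11.77

PV(remaining coupons) I = 1.85·e^(−0.0453·5/12) = 1.8154
Current forward F = (S − I)·e^(rT) = (127.07 − 1.8154)·e^(0.0453·9/12) = 125.2546 × 1.034559 = 129.5833
Value (long) = (F − K)·e^(−rT) = (129.5833 − 141.76) × 0.966596 = -11.7699
Short position value = −(long value) = kr 11.77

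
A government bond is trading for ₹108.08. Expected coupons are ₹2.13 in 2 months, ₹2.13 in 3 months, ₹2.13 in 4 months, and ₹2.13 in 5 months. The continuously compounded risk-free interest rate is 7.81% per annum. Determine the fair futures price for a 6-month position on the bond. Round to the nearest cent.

₹103.72

PV(coupons) I = 2.13·e^(−0.0781·2/12) + 2.13·e^(−0.0781·3/12) + 2.13·e^(−0.0781·4/12) + 2.13·e^(−0.0781·5/12)
I = 2.1025 + 2.0888 + 2.0753 + 2.0618 = 8.3284
F = (S − I)·e^(rT) = (108.08 − 8.3284) · e^(0.0781·6/12)
= 99.7516 · e^0.039050 = 99.7516 × 1.039822 = ₹103.72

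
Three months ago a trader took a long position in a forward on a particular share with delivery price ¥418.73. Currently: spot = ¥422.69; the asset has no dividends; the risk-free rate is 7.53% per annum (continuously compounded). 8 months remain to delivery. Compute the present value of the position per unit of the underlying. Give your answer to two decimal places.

Current fair forward for the remaining 8 months: F = S·e^(r·T), r = 0.0753
F = 422.69 · e^(0.0753 × 8/12) = 422.69 × 1.051481 = 444.4505
Value of long forward = (F − K)·e^(−rT) = (444.4505 − 418.73) · e^(−0.0753·8/12)
= 25.7205 × 0.951039 = 24.46

¥24.46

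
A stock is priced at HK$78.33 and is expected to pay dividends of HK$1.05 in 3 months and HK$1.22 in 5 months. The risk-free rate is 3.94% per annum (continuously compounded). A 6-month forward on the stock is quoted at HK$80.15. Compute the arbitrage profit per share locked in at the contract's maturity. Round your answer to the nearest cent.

HK$2.55 per share

PV(dividends) I = 1.05·e^(−0.0394·3/12) + 1.22·e^(−0.0394·5/12) = 2.2398
Fair forward F* = (S − I)·e^(rT) = (78.33 − 2.2398)·e^0.019700 = 76.0902 × 1.019895 = 77.6040
Market HK$80.15 > fair 77.6040: forward overpriced → cash-and-carry (borrow at r, buy the stock and collect the dividends, short the forward).
Profit at T = |F_mkt − F*| = |80.15 − 77.6040| = HK$2.55 per share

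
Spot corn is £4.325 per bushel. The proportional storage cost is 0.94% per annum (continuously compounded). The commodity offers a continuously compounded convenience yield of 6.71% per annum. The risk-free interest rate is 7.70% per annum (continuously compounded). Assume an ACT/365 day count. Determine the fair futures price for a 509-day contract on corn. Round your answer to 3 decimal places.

£4.443 per bushel

Net carry = r + u − y = 0.0770 + 0.0094 − 0.0671 = 0.0193
F = S·e^((r+u−y)T) = 4.325 · e^(0.0193 × 509/365) = 4.325 · e^0.026914
= 4.325 × 1.027279 = £4.443 per bushel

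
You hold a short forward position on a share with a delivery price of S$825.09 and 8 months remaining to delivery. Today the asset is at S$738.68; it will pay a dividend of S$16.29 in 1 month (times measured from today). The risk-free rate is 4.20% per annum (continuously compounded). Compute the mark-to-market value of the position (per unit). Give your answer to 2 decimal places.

PV(remaining dividends) I = 16.29·e^(−0.0420·1/12) = 16.2331
Current forward F = (S − I)·e^(rT) = (738.68 − 16.2331)·e^(0.0420·8/12) = 722.4469 × 1.028396 = 742.9615
Value (long) = (F − K)·e^(−rT) = (742.9615 − 825.09) × 0.972388 = -79.8608
Short position value = −(long value) = S$79.86

S$79.86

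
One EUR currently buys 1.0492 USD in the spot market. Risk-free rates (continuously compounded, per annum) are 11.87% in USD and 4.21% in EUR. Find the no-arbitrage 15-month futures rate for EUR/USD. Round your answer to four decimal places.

F = S·e^((r_USD − r_EUR)T) = 1.0492 · e^((0.1187 − 0.0421) × 15/12)
= 1.0492 · e^0.095750 = 1.0492 × 1.100484
F = 1.1546 USD per EUR

1.1546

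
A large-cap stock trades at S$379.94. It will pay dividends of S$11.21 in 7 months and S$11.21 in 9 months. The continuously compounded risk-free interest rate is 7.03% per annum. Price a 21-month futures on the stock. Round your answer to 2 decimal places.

PV(dividends) I = 11.21·e^(−0.0703·7/12) + 11.21·e^(−0.0703·9/12)
I = 10.7596 + 10.6343 = 21.3939
F = (S − I)·e^(rT) = (379.94 − 21.3939) · e^(0.0703·21/12)
= 358.5461 · e^0.123025 = 358.5461 × 1.130913 = S$405.48

S$405.48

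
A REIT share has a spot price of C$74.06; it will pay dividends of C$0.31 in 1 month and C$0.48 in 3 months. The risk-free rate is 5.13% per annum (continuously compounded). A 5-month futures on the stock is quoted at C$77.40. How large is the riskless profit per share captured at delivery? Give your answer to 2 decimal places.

PV(dividends) I = 0.31·e^(−0.0513·1/12) + 0.48·e^(−0.0513·3/12) = 0.7826
Fair futures F* = (S − I)·e^(rT) = (74.06 − 0.7826)·e^0.021375 = 73.2774 × 1.021605 = 74.8606
Market C$77.40 > fair 74.8606: forward overpriced → cash-and-carry (borrow at r, buy the stock and collect the dividends, short the forward).
Profit at T = |F_mkt − F*| = |77.40 − 74.8606| = C$2.54 per share

C$2.54 per share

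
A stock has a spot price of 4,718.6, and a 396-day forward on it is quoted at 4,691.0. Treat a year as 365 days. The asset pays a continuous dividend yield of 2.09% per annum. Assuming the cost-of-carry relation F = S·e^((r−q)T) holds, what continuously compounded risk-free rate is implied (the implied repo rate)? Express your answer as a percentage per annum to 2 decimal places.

1.55%

From F = S·e^((r−q)T): (r − q) = ln(F/S)/T
ln(4691.0/4718.6) = ln(0.994151) = -0.005866
(r − q) = -0.005866 / (396/365) = -0.005407
r = ln(F/S)/T + q = -0.005407 + 0.0209 = 0.015493
r = 1.55%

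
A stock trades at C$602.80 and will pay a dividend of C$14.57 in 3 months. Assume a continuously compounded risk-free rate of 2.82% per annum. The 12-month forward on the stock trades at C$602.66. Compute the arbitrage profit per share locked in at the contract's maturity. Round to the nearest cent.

C$2.50 per share

PV(dividends) I = 14.57·e^(−0.0282·3/12) = 14.4676
Fair forward F* = (S − I)·e^(rT) = (602.80 − 14.4676)·e^0.028200 = 588.3324 × 1.028601 = 605.1593
Market C$602.66 < fair 605.1593: forward underpriced → reverse cash-and-carry (short the stock, invest proceeds at r, pay the dividends, go long the forward).
Profit at T = |F_mkt − F*| = |602.66 − 605.1593| = C$2.50 per share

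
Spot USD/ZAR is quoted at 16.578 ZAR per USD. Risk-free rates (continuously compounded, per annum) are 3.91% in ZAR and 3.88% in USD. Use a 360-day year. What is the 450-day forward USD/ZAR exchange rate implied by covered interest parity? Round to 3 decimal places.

16.584

F = S·e^((r_ZAR − r_USD)T) = 16.578 · e^((0.0391 − 0.0388) × 450/360)
= 16.578 · e^0.000375 = 16.578 × 1.000375
F = 16.584 ZAR per USD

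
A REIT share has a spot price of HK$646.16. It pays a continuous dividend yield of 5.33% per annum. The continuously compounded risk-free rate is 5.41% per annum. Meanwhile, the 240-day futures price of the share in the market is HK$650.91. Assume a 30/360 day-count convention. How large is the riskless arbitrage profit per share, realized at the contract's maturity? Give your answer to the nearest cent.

Fair futures: F* = S·e^(carry·T), with carry = (r − q) = 0.0541 − 0.0533 = 0.0008
F* = 646.16 · e^(0.0008 × 240/360) = 646.16 · e^0.000533 = 646.16 × 1.000533 = HK$646.5044
Market HK$650.91 > fair HK$646.5044: forward overpriced → cash-and-carry (buy spot, short the forward).
At maturity, profit = |F_mkt − F*| = |650.91 − 646.5044| = HK$4.41 per share

HK$4.41 per share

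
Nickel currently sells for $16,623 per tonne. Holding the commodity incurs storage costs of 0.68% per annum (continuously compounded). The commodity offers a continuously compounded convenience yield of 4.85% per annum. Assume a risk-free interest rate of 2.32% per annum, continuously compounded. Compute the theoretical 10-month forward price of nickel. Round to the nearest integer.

Net carry = r + u − y = 0.0232 + 0.0068 − 0.0485 = -0.0185
F = S·e^((r+u−y)T) = 16623 · e^(-0.0185 × 10/12) = 16623 · e^-0.015417
= 16623 × 0.984701 = $16,369 per tonne

$16,369 per tonne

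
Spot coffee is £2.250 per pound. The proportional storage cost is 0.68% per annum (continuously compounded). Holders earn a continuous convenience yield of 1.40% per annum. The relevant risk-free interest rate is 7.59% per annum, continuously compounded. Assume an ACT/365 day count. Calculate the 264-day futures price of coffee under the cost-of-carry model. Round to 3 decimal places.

Net carry = r + u − y = 0.0759 + 0.0068 − 0.0140 = 0.0687
F = S·e^((r+u−y)T) = 2.250 · e^(0.0687 × 264/365) = 2.250 · e^0.049690
= 2.250 × 1.050945 = £2.365 per pound

£2.365 per pound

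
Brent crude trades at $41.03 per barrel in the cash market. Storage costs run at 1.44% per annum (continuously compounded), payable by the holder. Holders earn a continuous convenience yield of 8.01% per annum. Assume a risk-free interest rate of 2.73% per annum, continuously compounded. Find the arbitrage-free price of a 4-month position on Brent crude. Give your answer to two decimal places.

$40.51 per barrel

Net carry = r + u − y = 0.0273 + 0.0144 − 0.0801 = -0.0384
F = S·e^((r+u−y)T) = 41.03 · e^(-0.0384 × 4/12) = 41.03 · e^-0.012800
= 41.03 × 0.987282 = $40.51 per barrel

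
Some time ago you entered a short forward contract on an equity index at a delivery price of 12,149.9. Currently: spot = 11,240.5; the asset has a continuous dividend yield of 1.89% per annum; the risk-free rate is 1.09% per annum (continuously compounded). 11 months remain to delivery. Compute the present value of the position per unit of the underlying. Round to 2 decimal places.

Current fair forward for the remaining 11 months: F = S·e^((r − q)·T), (r − q) = 0.0109 − 0.0189 = -0.0080
F = 11240.5 · e^(-0.0080 × 11/12) = 11240.5 × 0.99269349 = 11158.3712
Value of long forward = (F − K)·e^(−rT) = (11158.3712 − 12149.9) · e^(−0.0109·11/12)
= -991.5288 × 0.99005808 = -981.67
Short position value = −(long value) = 981.67

981.67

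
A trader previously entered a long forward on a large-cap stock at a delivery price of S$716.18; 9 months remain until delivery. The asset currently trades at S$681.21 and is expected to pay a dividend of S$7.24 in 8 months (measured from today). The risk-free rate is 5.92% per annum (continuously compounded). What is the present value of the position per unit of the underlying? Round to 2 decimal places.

PV(remaining dividends) I = 7.24·e^(−0.0592·8/12) = 6.9598
Current forward F = (S − I)·e^(rT) = (681.21 − 6.9598)·e^(0.0592·9/12) = 674.2502 × 1.045400 = 704.8612
Value (long) = (F − K)·e^(−rT) = (704.8612 − 716.18) × 0.956571 = -10.8272
Value = -S$10.83

-S$10.83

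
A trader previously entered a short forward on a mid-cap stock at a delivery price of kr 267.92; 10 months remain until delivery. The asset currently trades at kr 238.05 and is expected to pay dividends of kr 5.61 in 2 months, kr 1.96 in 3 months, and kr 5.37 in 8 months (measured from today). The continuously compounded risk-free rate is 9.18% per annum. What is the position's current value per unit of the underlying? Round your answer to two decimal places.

kr 22.63

PV(remaining dividends) I = 5.61·e^(−0.0918·2/12) + 1.96·e^(−0.0918·3/12) + 5.37·e^(−0.0918·8/12) = 12.4916
Current forward F = (S − I)·e^(rT) = (238.05 − 12.4916)·e^(0.0918·10/12) = 225.5584 × 1.079502 = 243.4907
Value (long) = (F − K)·e^(−rT) = (243.4907 − 267.92) × 0.926353 = -22.6302
Short position value = −(long value) = kr 22.63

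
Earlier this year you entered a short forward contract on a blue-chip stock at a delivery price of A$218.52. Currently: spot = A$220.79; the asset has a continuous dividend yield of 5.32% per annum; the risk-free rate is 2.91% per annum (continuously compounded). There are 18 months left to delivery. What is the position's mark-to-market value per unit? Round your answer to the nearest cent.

Current fair forward for the remaining 18 months: F = S·e^((r − q)·T), (r − q) = 0.0291 − 0.0532 = -0.0241
F = 220.79 · e^(-0.0241 × 18/12) = 220.79 × 0.964496 = 212.9511
Value of long forward = (F − K)·e^(−rT) = (212.9511 − 218.52) · e^(−0.0291·18/12)
= -5.5689 × 0.957289 = -5.33
Short position value = −(long value) = A$5.33

A$5.33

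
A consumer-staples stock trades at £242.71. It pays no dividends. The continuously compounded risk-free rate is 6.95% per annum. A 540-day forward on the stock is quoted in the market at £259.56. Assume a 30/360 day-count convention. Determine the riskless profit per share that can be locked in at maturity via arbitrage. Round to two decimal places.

£9.82 per share

Fair forward: F* = S·e^(carry·T), with carry = r = 0.0695
F* = 242.71 · e^(0.0695 × 540/360) = 242.71 · e^0.104250 = 242.71 × 1.109878 = £269.3785
Market £259.56 < fair £269.3785: forward underpriced → reverse cash-and-carry (short spot, go long the forward).
At maturity, profit = |F_mkt − F*| = |259.56 − 269.3785| = £9.82 per share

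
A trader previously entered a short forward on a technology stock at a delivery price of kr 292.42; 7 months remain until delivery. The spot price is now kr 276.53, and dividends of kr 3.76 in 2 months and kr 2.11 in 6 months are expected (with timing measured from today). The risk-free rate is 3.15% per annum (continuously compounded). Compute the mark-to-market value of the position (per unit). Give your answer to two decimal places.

PV(remaining dividends) I = 3.76·e^(−0.0315·2/12) + 2.11·e^(−0.0315·6/12) = 5.8173
Current forward F = (S − I)·e^(rT) = (276.53 − 5.8173)·e^(0.0315·7/12) = 270.7127 × 1.018545 = 275.7331
Value (long) = (F − K)·e^(−rT) = (275.7331 − 292.42) × 0.981793 = -16.3831
Short position value = −(long value) = kr 16.38

kr 16.38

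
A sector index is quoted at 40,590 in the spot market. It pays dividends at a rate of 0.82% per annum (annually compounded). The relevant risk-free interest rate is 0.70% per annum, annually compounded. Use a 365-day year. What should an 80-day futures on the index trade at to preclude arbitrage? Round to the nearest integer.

F = S · (1+r)^T / (1+q)^T
= 40590 × 1.001530 / 1.001792 = 40590 × 0.999738
F = 40,579

40,579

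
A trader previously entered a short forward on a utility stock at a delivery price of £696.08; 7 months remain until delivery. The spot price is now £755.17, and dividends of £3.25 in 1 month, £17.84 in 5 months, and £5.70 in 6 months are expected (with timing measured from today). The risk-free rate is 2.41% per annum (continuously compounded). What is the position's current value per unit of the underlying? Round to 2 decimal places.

-£42.27

PV(remaining dividends) I = 3.25·e^(−0.0241·1/12) + 17.84·e^(−0.0241·5/12) + 5.70·e^(−0.0241·6/12) = 26.5370
Current forward F = (S − I)·e^(rT) = (755.17 − 26.5370)·e^(0.0241·7/12) = 728.6330 × 1.014158 = 738.9490
Value (long) = (F − K)·e^(−rT) = (738.9490 − 696.08) × 0.986040 = 42.2705
Short position value = −(long value) = -£42.27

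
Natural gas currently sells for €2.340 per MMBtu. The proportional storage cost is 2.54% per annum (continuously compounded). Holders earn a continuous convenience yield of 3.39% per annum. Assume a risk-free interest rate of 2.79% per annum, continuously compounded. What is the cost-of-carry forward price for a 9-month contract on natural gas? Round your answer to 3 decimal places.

Net carry = r + u − y = 0.0279 + 0.0254 − 0.0339 = 0.0194
F = S·e^((r+u−y)T) = 2.340 · e^(0.0194 × 9/12) = 2.340 · e^0.014550
= 2.340 × 1.014656 = €2.374 per MMBtu

€2.374 per MMBtu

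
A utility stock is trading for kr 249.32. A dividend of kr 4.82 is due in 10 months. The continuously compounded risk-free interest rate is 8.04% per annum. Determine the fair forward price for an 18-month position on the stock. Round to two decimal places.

kr 276.19

PV(dividends) I = 4.82·e^(−0.0804·10/12)
I = 4.5076
F = (S − I)·e^(rT) = (249.32 − 4.5076) · e^(0.0804·18/12)
= 244.8124 · e^0.120600 = 244.8124 × 1.128174 = kr 276.19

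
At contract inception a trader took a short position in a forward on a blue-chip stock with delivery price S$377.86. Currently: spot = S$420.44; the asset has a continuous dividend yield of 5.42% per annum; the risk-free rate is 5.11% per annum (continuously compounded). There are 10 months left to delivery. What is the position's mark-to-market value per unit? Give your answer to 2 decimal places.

-S$39.77

Current fair forward for the remaining 10 months: F = S·e^((r − q)·T), (r − q) = 0.0511 − 0.0542 = -0.0031
F = 420.44 · e^(-0.0031 × 10/12) = 420.44 × 0.997420 = 419.3553
Value of long forward = (F − K)·e^(−rT) = (419.3553 − 377.86) · e^(−0.0511·10/12)
= 41.4953 × 0.958311 = 39.77
Short position value = −(long value) = -S$39.77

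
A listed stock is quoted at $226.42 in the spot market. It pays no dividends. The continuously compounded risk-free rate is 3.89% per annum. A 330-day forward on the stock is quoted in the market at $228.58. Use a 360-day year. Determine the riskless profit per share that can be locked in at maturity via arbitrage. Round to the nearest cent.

$6.06 per share

Fair forward: F* = S·e^(carry·T), with carry = r = 0.0389
F* = 226.42 · e^(0.0389 × 330/360) = 226.42 · e^0.035658 = 226.42 × 1.036301 = $234.6393
Market $228.58 < fair $234.6393: forward underpriced → reverse cash-and-carry (short spot, go long the forward).
At maturity, profit = |F_mkt − F*| = |228.58 − 234.6393| = $6.06 per share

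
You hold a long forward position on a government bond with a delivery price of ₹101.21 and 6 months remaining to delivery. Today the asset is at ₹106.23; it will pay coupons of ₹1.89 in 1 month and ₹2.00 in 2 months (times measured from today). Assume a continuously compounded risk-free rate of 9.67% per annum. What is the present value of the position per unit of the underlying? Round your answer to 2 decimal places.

PV(remaining coupons) I = 1.89·e^(−0.0967·1/12) + 2.00·e^(−0.0967·2/12) = 3.8429
Current forward F = (S − I)·e^(rT) = (106.23 − 3.8429)·e^(0.0967·6/12) = 102.3871 × 1.049538 = 107.4592
Value (long) = (F − K)·e^(−rT) = (107.4592 − 101.21) × 0.952800 = 5.9542
Value = ₹5.95

₹5.95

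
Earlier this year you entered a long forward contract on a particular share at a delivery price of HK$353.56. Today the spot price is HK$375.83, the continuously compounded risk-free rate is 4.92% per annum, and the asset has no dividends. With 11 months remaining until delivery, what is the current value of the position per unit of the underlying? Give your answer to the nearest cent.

HK$37.86

Current fair forward for the remaining 11 months: F = S·e^(r·T), r = 0.0492
F = 375.83 · e^(0.0492 × 11/12) = 375.83 × 1.046132 = 393.1678
Value of long forward = (F − K)·e^(−rT) = (393.1678 − 353.56) · e^(−0.0492·11/12)
= 39.6078 × 0.955902 = 37.86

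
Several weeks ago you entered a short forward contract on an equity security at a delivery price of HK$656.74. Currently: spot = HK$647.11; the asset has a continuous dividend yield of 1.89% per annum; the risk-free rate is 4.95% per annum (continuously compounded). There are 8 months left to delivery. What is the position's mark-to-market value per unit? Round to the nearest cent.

Current fair forward for the remaining 8 months: F = S·e^((r − q)·T), (r − q) = 0.0495 − 0.0189 = 0.0306
F = 647.11 · e^(0.0306 × 8/12) = 647.11 × 1.020610 = 660.4469
Value of long forward = (F − K)·e^(−rT) = (660.4469 − 656.74) · e^(−0.0495·8/12)
= 3.7069 × 0.967539 = 3.59
Short position value = −(long value) = -HK$3.59

-HK$3.59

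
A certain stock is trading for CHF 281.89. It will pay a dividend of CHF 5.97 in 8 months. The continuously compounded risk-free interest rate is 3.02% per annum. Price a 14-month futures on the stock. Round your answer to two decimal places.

CHF 285.94

PV(dividends) I = 5.97·e^(−0.0302·8/12)
I = 5.8510
F = (S − I)·e^(rT) = (281.89 − 5.8510) · e^(0.0302·14/12)
= 276.0390 · e^0.035233 = 276.0390 × 1.035861 = CHF 285.94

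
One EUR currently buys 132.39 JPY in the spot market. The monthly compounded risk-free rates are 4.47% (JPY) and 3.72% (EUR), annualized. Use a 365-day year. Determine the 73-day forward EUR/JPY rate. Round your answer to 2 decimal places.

132.59

By covered interest parity, F = S · (1+r_JPY/12)^(12T) / (1+r_EUR/12)^(12T)
= 132.39 × 1.008963 / 1.007456 = 132.39 × 1.001496
F = 132.59 JPY per EUR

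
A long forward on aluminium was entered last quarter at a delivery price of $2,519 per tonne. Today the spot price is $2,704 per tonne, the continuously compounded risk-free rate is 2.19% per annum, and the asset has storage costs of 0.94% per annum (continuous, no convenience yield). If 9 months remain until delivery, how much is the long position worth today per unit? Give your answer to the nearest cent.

Current fair forward for the remaining 9 months: F = S·e^((r + u)·T), (r + u) = 0.0219 + 0.0094 = 0.0313
F = 2704 · e^(0.0313 × 9/12) = 2704 × 1.02375271 = 2768.2273
Value of long forward = (F − K)·e^(−rT) = (2768.2273 − 2519) · e^(−0.0219·9/12)
= 249.2273 × 0.98370915 = 245.17

$245.17 per tonne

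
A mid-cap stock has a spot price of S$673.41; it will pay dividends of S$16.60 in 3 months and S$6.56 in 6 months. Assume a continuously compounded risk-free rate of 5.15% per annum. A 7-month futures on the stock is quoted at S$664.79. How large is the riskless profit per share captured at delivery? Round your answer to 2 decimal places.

S$5.68 per share

PV(dividends) I = 16.60·e^(−0.0515·3/12) + 6.56·e^(−0.0515·6/12) = 22.7809
Fair futures F* = (S − I)·e^(rT) = (673.41 − 22.7809)·e^0.030042 = 650.6291 × 1.030498 = 670.4720
Market S$664.79 < fair 670.4720: forward underpriced → reverse cash-and-carry (short the stock, invest proceeds at r, pay the dividends, go long the forward).
Profit at T = |F_mkt − F*| = |664.79 − 670.4720| = S$5.68 per share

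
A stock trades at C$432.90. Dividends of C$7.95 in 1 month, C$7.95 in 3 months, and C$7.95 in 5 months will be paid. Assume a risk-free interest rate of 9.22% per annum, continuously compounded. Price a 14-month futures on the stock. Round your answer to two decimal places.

PV(dividends) I = 7.95·e^(−0.0922·1/12) + 7.95·e^(−0.0922·3/12) + 7.95·e^(−0.0922·5/12)
I = 7.8892 + 7.7688 + 7.6504 = 23.3084
F = (S − I)·e^(rT) = (432.90 − 23.3084) · e^(0.0922·14/12)
= 409.5916 · e^0.107567 = 409.5916 × 1.113565 = C$456.11

C$456.11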